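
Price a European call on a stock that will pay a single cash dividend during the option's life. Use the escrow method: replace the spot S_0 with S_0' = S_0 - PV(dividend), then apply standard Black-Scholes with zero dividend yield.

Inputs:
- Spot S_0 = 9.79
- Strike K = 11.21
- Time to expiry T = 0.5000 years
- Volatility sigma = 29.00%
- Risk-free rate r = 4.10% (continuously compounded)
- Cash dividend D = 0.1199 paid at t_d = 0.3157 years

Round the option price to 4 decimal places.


PV(D) = D * exp(-r * t_d) = 0.1199 * 0.98713971 = 0.11835805
S_0' = S_0 - PV(D) = 9.7900 - 0.11835805 = 9.67164195
d1 = (ln(S_0'/K) + (r + sigma^2/2)*T) / (sigma*sqrt(T)) = -0.51732490
d2 = d1 - sigma*sqrt(T) = -0.72238587
exp(-rT) = 0.97970870
N(d1) = 0.30246469; N(d2) = 0.23502864
C = S_0' * N(d1) - K * exp(-rT) * N(d2) = 9.67164195 * 0.30246469 - 11.2100 * 0.97970870 * 0.23502864 = 0.3441

Answer: Price = 0.3441


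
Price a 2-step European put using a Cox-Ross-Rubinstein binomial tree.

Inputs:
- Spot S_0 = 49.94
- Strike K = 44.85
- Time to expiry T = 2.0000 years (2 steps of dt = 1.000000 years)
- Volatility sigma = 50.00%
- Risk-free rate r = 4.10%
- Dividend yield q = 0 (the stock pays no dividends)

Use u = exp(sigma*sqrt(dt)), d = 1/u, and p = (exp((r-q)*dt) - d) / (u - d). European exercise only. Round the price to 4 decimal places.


Answer: Price = V(0,0) = 8.2712

Derivation:
dt = T/N = 1.000000
u = exp(sigma*sqrt(dt)) = 1.648721; d = 1/u = 0.606531
p = (exp((r-q)*dt) - d) / (u - d) = 0.417698
Discount per step: exp(-r*dt) = 0.959829
Stock lattice S(k, i) with i counting down-moves:
  k=0: S(0,0) = 49.9400
  k=1: S(1,0) = 82.3371; S(1,1) = 30.2901
  k=2: S(2,0) = 135.7510; S(2,1) = 49.9400; S(2,2) = 18.3719
Terminal payoffs V(N, i) = max(K - S_T, 0):
  V(2,0) = 0.000000; V(2,1) = 0.000000; V(2,2) = 26.478101
Backward induction: V(k, i) = exp(-r*dt) * [p * V(k+1, i) + (1-p) * V(k+1, i+1)].
  V(1,0) = exp(-r*dt) * [p*0.000000 + (1-p)*0.000000] = 0.000000
  V(1,1) = exp(-r*dt) * [p*0.000000 + (1-p)*26.478101] = 14.798874
  V(0,0) = exp(-r*dt) * [p*0.000000 + (1-p)*14.798874] = 8.271238


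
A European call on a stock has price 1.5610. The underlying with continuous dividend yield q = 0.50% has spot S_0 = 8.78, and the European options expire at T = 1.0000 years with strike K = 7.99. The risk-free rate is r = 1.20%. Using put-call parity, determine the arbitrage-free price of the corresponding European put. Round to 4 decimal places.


Put-call parity: C - P = S_0 * exp(-qT) - K * exp(-rT).
S_0 * exp(-qT) = 8.7800 * 0.99501248 = 8.73620957
K * exp(-rT) = 7.9900 * 0.98807171 = 7.89469299
P = C - S*exp(-qT) + K*exp(-rT)
P = 1.5610 - 8.73620957 + 7.89469299 = 0.7195

Answer: Put price = 0.7195


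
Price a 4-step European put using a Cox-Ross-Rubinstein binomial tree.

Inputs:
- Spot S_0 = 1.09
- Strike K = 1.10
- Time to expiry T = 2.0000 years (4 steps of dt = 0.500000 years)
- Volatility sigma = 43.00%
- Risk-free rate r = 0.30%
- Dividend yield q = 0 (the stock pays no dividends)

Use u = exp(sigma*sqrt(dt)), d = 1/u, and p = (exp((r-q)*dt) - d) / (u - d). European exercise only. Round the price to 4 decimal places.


dt = T/N = 0.500000
u = exp(sigma*sqrt(dt)) = 1.355345; d = 1/u = 0.737820
p = (exp((r-q)*dt) - d) / (u - d) = 0.426997
Discount per step: exp(-r*dt) = 0.998501
Stock lattice S(k, i) with i counting down-moves:
  k=0: S(0,0) = 1.0900
  k=1: S(1,0) = 1.4773; S(1,1) = 0.8042
  k=2: S(2,0) = 2.0023; S(2,1) = 1.0900; S(2,2) = 0.5934
  k=3: S(3,0) = 2.7138; S(3,1) = 1.4773; S(3,2) = 0.8042; S(3,3) = 0.4378
  k=4: S(4,0) = 3.6781; S(4,1) = 2.0023; S(4,2) = 1.0900; S(4,3) = 0.5934; S(4,4) = 0.3230
Terminal payoffs V(N, i) = max(K - S_T, 0):
  V(4,0) = 0.000000; V(4,1) = 0.000000; V(4,2) = 0.010000; V(4,3) = 0.506628; V(4,4) = 0.776982
Backward induction: V(k, i) = exp(-r*dt) * [p * V(k+1, i) + (1-p) * V(k+1, i+1)].
  V(3,0) = exp(-r*dt) * [p*0.000000 + (1-p)*0.000000] = 0.000000
  V(3,1) = exp(-r*dt) * [p*0.000000 + (1-p)*0.010000] = 0.005721
  V(3,2) = exp(-r*dt) * [p*0.010000 + (1-p)*0.506628] = 0.294128
  V(3,3) = exp(-r*dt) * [p*0.506628 + (1-p)*0.776982] = 0.660550
  V(2,0) = exp(-r*dt) * [p*0.000000 + (1-p)*0.005721] = 0.003273
  V(2,1) = exp(-r*dt) * [p*0.005721 + (1-p)*0.294128] = 0.170723
  V(2,2) = exp(-r*dt) * [p*0.294128 + (1-p)*0.660550] = 0.503333
  V(1,0) = exp(-r*dt) * [p*0.003273 + (1-p)*0.170723] = 0.099074
  V(1,1) = exp(-r*dt) * [p*0.170723 + (1-p)*0.503333] = 0.360768
  V(0,0) = exp(-r*dt) * [p*0.099074 + (1-p)*0.360768] = 0.248652

Answer: Price = V(0,0) = 0.2487


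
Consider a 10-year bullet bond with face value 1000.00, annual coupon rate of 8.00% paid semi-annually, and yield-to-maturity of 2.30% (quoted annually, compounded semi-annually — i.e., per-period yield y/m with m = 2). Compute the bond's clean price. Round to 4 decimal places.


Answer: Price = 1506.6133

Derivation:
Coupon per period c = face * coupon_rate / m = 40.000000
Periods per year m = 2; per-period yield y/m = 0.011500
Number of cashflows N = 20
Cashflows (t years, CF_t, discount factor 1/(1+y/m)^(m*t), PV):
  t = 0.5000: CF_t = 40.000000, DF = 0.988631, PV = 39.545230
  t = 1.0000: CF_t = 40.000000, DF = 0.977391, PV = 39.095630
  t = 1.5000: CF_t = 40.000000, DF = 0.966279, PV = 38.651142
  t = 2.0000: CF_t = 40.000000, DF = 0.955293, PV = 38.211707
  t = 2.5000: CF_t = 40.000000, DF = 0.944432, PV = 37.777269
  t = 3.0000: CF_t = 40.000000, DF = 0.933694, PV = 37.347769
  t = 3.5000: CF_t = 40.000000, DF = 0.923079, PV = 36.923153
  t = 4.0000: CF_t = 40.000000, DF = 0.912584, PV = 36.503364
  t = 4.5000: CF_t = 40.000000, DF = 0.902209, PV = 36.088348
  t = 5.0000: CF_t = 40.000000, DF = 0.891951, PV = 35.678051
  t = 5.5000: CF_t = 40.000000, DF = 0.881810, PV = 35.272418
  t = 6.0000: CF_t = 40.000000, DF = 0.871785, PV = 34.871397
  t = 6.5000: CF_t = 40.000000, DF = 0.861873, PV = 34.474935
  t = 7.0000: CF_t = 40.000000, DF = 0.852075, PV = 34.082981
  t = 7.5000: CF_t = 40.000000, DF = 0.842387, PV = 33.695483
  t = 8.0000: CF_t = 40.000000, DF = 0.832810, PV = 33.312390
  t = 8.5000: CF_t = 40.000000, DF = 0.823341, PV = 32.933653
  t = 9.0000: CF_t = 40.000000, DF = 0.813981, PV = 32.559222
  t = 9.5000: CF_t = 40.000000, DF = 0.804726, PV = 32.189048
  t = 10.0000: CF_t = 1040.000000, DF = 0.795577, PV = 827.400154
Price P = sum_t PV_t = 1506.613346


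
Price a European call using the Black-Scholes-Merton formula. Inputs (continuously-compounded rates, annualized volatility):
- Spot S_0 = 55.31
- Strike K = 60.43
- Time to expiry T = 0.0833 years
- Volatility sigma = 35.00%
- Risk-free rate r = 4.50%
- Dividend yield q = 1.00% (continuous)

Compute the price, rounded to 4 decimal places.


d1 = (ln(S/K) + (r - q + 0.5*sigma^2) * T) / (sigma * sqrt(T)) = -0.79704454
d2 = d1 - sigma * sqrt(T) = -0.89806063
exp(-rT) = 0.99625852; exp(-qT) = 0.99916735
C = S_0 * exp(-qT) * N(d1) - K * exp(-rT) * N(d2)
N(d1) = 0.21271258; N(d2) = 0.18457661
C = 55.3100 * 0.99916735 * 0.21271258 - 60.4300 * 0.99625852 * 0.18457661 = 0.6431

Answer: Price = 0.6431


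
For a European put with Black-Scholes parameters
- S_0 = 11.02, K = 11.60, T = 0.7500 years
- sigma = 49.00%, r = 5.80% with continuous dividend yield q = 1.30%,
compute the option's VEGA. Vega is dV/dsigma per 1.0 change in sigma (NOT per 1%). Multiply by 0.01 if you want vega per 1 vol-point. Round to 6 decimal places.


Answer: Vega = 3.715785

Derivation:
d1 = 0.1708348944; d2 = -0.2535175535
phi(d1) = 0.3931630712; exp(-qT) = 0.9902973771; exp(-rT) = 0.9574325541
Vega = S * exp(-qT) * phi(d1) * sqrt(T) = 11.0200 * 0.9902973771 * 0.3931630712 * 0.8660254038 = 3.715785


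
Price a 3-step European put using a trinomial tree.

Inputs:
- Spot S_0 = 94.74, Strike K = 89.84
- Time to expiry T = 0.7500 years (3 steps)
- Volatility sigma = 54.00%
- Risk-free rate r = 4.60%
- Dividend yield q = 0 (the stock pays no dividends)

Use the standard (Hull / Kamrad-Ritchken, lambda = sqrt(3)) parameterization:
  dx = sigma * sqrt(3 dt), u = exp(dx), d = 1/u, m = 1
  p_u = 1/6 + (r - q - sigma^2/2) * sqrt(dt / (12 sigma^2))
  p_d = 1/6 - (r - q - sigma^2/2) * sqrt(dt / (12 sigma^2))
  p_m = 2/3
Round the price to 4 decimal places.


dt = T/N = 0.250000; dx = sigma*sqrt(3*dt) = 0.467654
u = exp(dx) = 1.596245; d = 1/u = 0.626470
p_u = 0.139991, p_m = 0.666667, p_d = 0.193342
Discount per step: exp(-r*dt) = 0.988566
Stock lattice S(k, j) with j the centered position index:
  k=0: S(0,+0) = 94.7400
  k=1: S(1,-1) = 59.3518; S(1,+0) = 94.7400; S(1,+1) = 151.2282
  k=2: S(2,-2) = 37.1822; S(2,-1) = 59.3518; S(2,+0) = 94.7400; S(2,+1) = 151.2282; S(2,+2) = 241.3972
  k=3: S(3,-3) = 23.2935; S(3,-2) = 37.1822; S(3,-1) = 59.3518; S(3,+0) = 94.7400; S(3,+1) = 151.2282; S(3,+2) = 241.3972; S(3,+3) = 385.3290
Terminal payoffs V(N, j) = max(K - S_T, 0):
  V(3,-3) = 66.546482; V(3,-2) = 52.657848; V(3,-1) = 30.488192; V(3,+0) = 0.000000; V(3,+1) = 0.000000; V(3,+2) = 0.000000; V(3,+3) = 0.000000
Backward induction: V(k, j) = exp(-r*dt) * [p_u * V(k+1, j+1) + p_m * V(k+1, j) + p_d * V(k+1, j-1)]
  V(2,-2) = exp(-r*dt) * [p_u*30.488192 + p_m*52.657848 + p_d*66.546482] = 51.642245
  V(2,-1) = exp(-r*dt) * [p_u*0.000000 + p_m*30.488192 + p_d*52.657848] = 30.157641
  V(2,+0) = exp(-r*dt) * [p_u*0.000000 + p_m*0.000000 + p_d*30.488192] = 5.827260
  V(2,+1) = exp(-r*dt) * [p_u*0.000000 + p_m*0.000000 + p_d*0.000000] = 0.000000
  V(2,+2) = exp(-r*dt) * [p_u*0.000000 + p_m*0.000000 + p_d*0.000000] = 0.000000
  V(1,-1) = exp(-r*dt) * [p_u*5.827260 + p_m*30.157641 + p_d*51.642245] = 30.552115
  V(1,+0) = exp(-r*dt) * [p_u*0.000000 + p_m*5.827260 + p_d*30.157641] = 9.604501
  V(1,+1) = exp(-r*dt) * [p_u*0.000000 + p_m*0.000000 + p_d*5.827260] = 1.113774
  V(0,+0) = exp(-r*dt) * [p_u*1.113774 + p_m*9.604501 + p_d*30.552115] = 12.323400

Answer: Price = V(0,0) = 12.3234


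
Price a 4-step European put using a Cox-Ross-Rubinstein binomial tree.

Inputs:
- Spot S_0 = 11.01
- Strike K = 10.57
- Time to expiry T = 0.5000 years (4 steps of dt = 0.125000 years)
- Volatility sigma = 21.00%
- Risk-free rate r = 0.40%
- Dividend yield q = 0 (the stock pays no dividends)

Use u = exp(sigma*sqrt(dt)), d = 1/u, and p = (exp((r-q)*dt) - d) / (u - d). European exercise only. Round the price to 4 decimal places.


Answer: Price = V(0,0) = 0.4536

Derivation:
dt = T/N = 0.125000
u = exp(sigma*sqrt(dt)) = 1.077072; d = 1/u = 0.928443
p = (exp((r-q)*dt) - d) / (u - d) = 0.484812
Discount per step: exp(-r*dt) = 0.999500
Stock lattice S(k, i) with i counting down-moves:
  k=0: S(0,0) = 11.0100
  k=1: S(1,0) = 11.8586; S(1,1) = 10.2222
  k=2: S(2,0) = 12.7725; S(2,1) = 11.0100; S(2,2) = 9.4907
  k=3: S(3,0) = 13.7569; S(3,1) = 11.8586; S(3,2) = 10.2222; S(3,3) = 8.8116
  k=4: S(4,0) = 14.8172; S(4,1) = 12.7725; S(4,2) = 11.0100; S(4,3) = 9.4907; S(4,4) = 8.1810
Terminal payoffs V(N, i) = max(K - S_T, 0):
  V(4,0) = 0.000000; V(4,1) = 0.000000; V(4,2) = 0.000000; V(4,3) = 1.079308; V(4,4) = 2.388961
Backward induction: V(k, i) = exp(-r*dt) * [p * V(k+1, i) + (1-p) * V(k+1, i+1)].
  V(3,0) = exp(-r*dt) * [p*0.000000 + (1-p)*0.000000] = 0.000000
  V(3,1) = exp(-r*dt) * [p*0.000000 + (1-p)*0.000000] = 0.000000
  V(3,2) = exp(-r*dt) * [p*0.000000 + (1-p)*1.079308] = 0.555769
  V(3,3) = exp(-r*dt) * [p*1.079308 + (1-p)*2.388961] = 1.753149
  V(2,0) = exp(-r*dt) * [p*0.000000 + (1-p)*0.000000] = 0.000000
  V(2,1) = exp(-r*dt) * [p*0.000000 + (1-p)*0.555769] = 0.286182
  V(2,2) = exp(-r*dt) * [p*0.555769 + (1-p)*1.753149] = 1.172059
  V(1,0) = exp(-r*dt) * [p*0.000000 + (1-p)*0.286182] = 0.147364
  V(1,1) = exp(-r*dt) * [p*0.286182 + (1-p)*1.172059] = 0.742204
  V(0,0) = exp(-r*dt) * [p*0.147364 + (1-p)*0.742204] = 0.453592


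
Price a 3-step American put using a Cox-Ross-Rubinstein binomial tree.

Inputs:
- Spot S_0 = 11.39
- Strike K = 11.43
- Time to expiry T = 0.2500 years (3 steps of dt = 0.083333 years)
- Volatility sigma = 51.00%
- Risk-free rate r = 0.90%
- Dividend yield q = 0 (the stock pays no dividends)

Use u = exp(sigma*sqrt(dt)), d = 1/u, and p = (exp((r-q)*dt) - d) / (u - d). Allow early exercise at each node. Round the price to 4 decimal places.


Answer: Price = V(0,0) = 1.2634

Derivation:
dt = T/N = 0.083333
u = exp(sigma*sqrt(dt)) = 1.158614; d = 1/u = 0.863100
p = (exp((r-q)*dt) - d) / (u - d) = 0.465799
Discount per step: exp(-r*dt) = 0.999250
Stock lattice S(k, i) with i counting down-moves:
  k=0: S(0,0) = 11.3900
  k=1: S(1,0) = 13.1966; S(1,1) = 9.8307
  k=2: S(2,0) = 15.2898; S(2,1) = 11.3900; S(2,2) = 8.4849
  k=3: S(3,0) = 17.7149; S(3,1) = 13.1966; S(3,2) = 9.8307; S(3,3) = 7.3233
Terminal payoffs V(N, i) = max(K - S_T, 0):
  V(3,0) = 0.000000; V(3,1) = 0.000000; V(3,2) = 1.599287; V(3,3) = 4.106687
Backward induction: V(k, i) = exp(-r*dt) * [p * V(k+1, i) + (1-p) * V(k+1, i+1)]; then take max(V_cont, immediate exercise) for American.
  V(2,0) = exp(-r*dt) * [p*0.000000 + (1-p)*0.000000] = 0.000000; exercise = 0.000000; V(2,0) = max -> 0.000000
  V(2,1) = exp(-r*dt) * [p*0.000000 + (1-p)*1.599287] = 0.853700; exercise = 0.040000; V(2,1) = max -> 0.853700
  V(2,2) = exp(-r*dt) * [p*1.599287 + (1-p)*4.106687] = 2.936539; exercise = 2.945108; V(2,2) = max -> 2.945108
  V(1,0) = exp(-r*dt) * [p*0.000000 + (1-p)*0.853700] = 0.455705; exercise = 0.000000; V(1,0) = max -> 0.455705
  V(1,1) = exp(-r*dt) * [p*0.853700 + (1-p)*2.945108] = 1.969454; exercise = 1.599287; V(1,1) = max -> 1.969454
  V(0,0) = exp(-r*dt) * [p*0.455705 + (1-p)*1.969454] = 1.263403; exercise = 0.040000; V(0,0) = max -> 1.263403


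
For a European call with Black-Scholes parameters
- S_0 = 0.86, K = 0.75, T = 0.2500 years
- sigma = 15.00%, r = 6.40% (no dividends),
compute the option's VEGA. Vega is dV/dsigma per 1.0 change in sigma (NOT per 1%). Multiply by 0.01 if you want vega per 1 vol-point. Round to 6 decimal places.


d1 = 2.0756224362; d2 = 2.0006224362
phi(d1) = 0.0462801201; exp(-qT) = 1.0000000000; exp(-rT) = 0.9841273201
Vega = S * exp(-qT) * phi(d1) * sqrt(T) = 0.8600 * 1.0000000000 * 0.0462801201 * 0.5000000000 = 0.019900

Answer: Vega = 0.019900


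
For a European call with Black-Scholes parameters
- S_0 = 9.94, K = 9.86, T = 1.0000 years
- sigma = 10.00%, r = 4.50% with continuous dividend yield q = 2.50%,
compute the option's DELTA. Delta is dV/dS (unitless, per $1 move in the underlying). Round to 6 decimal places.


d1 = 0.3308085205; d2 = 0.2308085205
phi(d1) = 0.3776997649; exp(-qT) = 0.9753099120; exp(-rT) = 0.9559974818
N(d1) = 0.6296054378
Delta = exp(-qT) * N(d1) = 0.9753099120 * 0.6296054378 = 0.614060

Answer: Delta = 0.614060


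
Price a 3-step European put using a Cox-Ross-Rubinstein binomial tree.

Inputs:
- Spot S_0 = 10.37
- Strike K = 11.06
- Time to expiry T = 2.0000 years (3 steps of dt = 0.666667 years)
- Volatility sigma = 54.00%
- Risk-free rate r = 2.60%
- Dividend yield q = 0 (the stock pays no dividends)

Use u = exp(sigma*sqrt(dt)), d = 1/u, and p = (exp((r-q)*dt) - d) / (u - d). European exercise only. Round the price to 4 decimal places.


dt = T/N = 0.666667
u = exp(sigma*sqrt(dt)) = 1.554118; d = 1/u = 0.643452
p = (exp((r-q)*dt) - d) / (u - d) = 0.410724
Discount per step: exp(-r*dt) = 0.982816
Stock lattice S(k, i) with i counting down-moves:
  k=0: S(0,0) = 10.3700
  k=1: S(1,0) = 16.1162; S(1,1) = 6.6726
  k=2: S(2,0) = 25.0465; S(2,1) = 10.3700; S(2,2) = 4.2935
  k=3: S(3,0) = 38.9252; S(3,1) = 16.1162; S(3,2) = 6.6726; S(3,3) = 2.7627
Terminal payoffs V(N, i) = max(K - S_T, 0):
  V(3,0) = 0.000000; V(3,1) = 0.000000; V(3,2) = 4.387405; V(3,3) = 8.297344
Backward induction: V(k, i) = exp(-r*dt) * [p * V(k+1, i) + (1-p) * V(k+1, i+1)].
  V(2,0) = exp(-r*dt) * [p*0.000000 + (1-p)*0.000000] = 0.000000
  V(2,1) = exp(-r*dt) * [p*0.000000 + (1-p)*4.387405] = 2.540964
  V(2,2) = exp(-r*dt) * [p*4.387405 + (1-p)*8.297344] = 6.576452
  V(1,0) = exp(-r*dt) * [p*0.000000 + (1-p)*2.540964] = 1.471599
  V(1,1) = exp(-r*dt) * [p*2.540964 + (1-p)*6.576452] = 4.834452
  V(0,0) = exp(-r*dt) * [p*1.471599 + (1-p)*4.834452] = 3.393906

Answer: Price = V(0,0) = 3.3939


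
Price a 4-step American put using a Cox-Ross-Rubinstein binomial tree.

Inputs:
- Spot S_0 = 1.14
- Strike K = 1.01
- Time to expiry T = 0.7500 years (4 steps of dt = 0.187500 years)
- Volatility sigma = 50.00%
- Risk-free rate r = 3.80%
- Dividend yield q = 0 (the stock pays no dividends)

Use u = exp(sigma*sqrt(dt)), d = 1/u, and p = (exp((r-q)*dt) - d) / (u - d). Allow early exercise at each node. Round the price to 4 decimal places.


Answer: Price = V(0,0) = 0.1197

Derivation:
dt = T/N = 0.187500
u = exp(sigma*sqrt(dt)) = 1.241731; d = 1/u = 0.805327
p = (exp((r-q)*dt) - d) / (u - d) = 0.462469
Discount per step: exp(-r*dt) = 0.992900
Stock lattice S(k, i) with i counting down-moves:
  k=0: S(0,0) = 1.1400
  k=1: S(1,0) = 1.4156; S(1,1) = 0.9181
  k=2: S(2,0) = 1.7578; S(2,1) = 1.1400; S(2,2) = 0.7393
  k=3: S(3,0) = 2.1827; S(3,1) = 1.4156; S(3,2) = 0.9181; S(3,3) = 0.5954
  k=4: S(4,0) = 2.7103; S(4,1) = 1.7578; S(4,2) = 1.1400; S(4,3) = 0.7393; S(4,4) = 0.4795
Terminal payoffs V(N, i) = max(K - S_T, 0):
  V(4,0) = 0.000000; V(4,1) = 0.000000; V(4,2) = 0.000000; V(4,3) = 0.270650; V(4,4) = 0.530493
Backward induction: V(k, i) = exp(-r*dt) * [p * V(k+1, i) + (1-p) * V(k+1, i+1)]; then take max(V_cont, immediate exercise) for American.
  V(3,0) = exp(-r*dt) * [p*0.000000 + (1-p)*0.000000] = 0.000000; exercise = 0.000000; V(3,0) = max -> 0.000000
  V(3,1) = exp(-r*dt) * [p*0.000000 + (1-p)*0.000000] = 0.000000; exercise = 0.000000; V(3,1) = max -> 0.000000
  V(3,2) = exp(-r*dt) * [p*0.000000 + (1-p)*0.270650] = 0.144450; exercise = 0.091927; V(3,2) = max -> 0.144450
  V(3,3) = exp(-r*dt) * [p*0.270650 + (1-p)*0.530493] = 0.407411; exercise = 0.414582; V(3,3) = max -> 0.414582
  V(2,0) = exp(-r*dt) * [p*0.000000 + (1-p)*0.000000] = 0.000000; exercise = 0.000000; V(2,0) = max -> 0.000000
  V(2,1) = exp(-r*dt) * [p*0.000000 + (1-p)*0.144450] = 0.077095; exercise = 0.000000; V(2,1) = max -> 0.077095
  V(2,2) = exp(-r*dt) * [p*0.144450 + (1-p)*0.414582] = 0.287598; exercise = 0.270650; V(2,2) = max -> 0.287598
  V(1,0) = exp(-r*dt) * [p*0.000000 + (1-p)*0.077095] = 0.041147; exercise = 0.000000; V(1,0) = max -> 0.041147
  V(1,1) = exp(-r*dt) * [p*0.077095 + (1-p)*0.287598] = 0.188896; exercise = 0.091927; V(1,1) = max -> 0.188896
  V(0,0) = exp(-r*dt) * [p*0.041147 + (1-p)*0.188896] = 0.119711; exercise = 0.000000; V(0,0) = max -> 0.119711


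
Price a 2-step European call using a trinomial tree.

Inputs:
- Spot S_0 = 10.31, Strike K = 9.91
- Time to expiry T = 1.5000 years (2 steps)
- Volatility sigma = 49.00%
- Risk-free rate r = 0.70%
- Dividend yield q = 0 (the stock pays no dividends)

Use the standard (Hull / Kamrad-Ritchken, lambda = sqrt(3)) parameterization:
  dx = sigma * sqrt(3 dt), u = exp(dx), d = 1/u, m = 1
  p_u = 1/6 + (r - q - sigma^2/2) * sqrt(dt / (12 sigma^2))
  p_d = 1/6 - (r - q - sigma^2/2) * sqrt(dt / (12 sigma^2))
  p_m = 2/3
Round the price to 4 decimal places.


dt = T/N = 0.750000; dx = sigma*sqrt(3*dt) = 0.735000
u = exp(dx) = 2.085482; d = 1/u = 0.479505
p_u = 0.108988, p_m = 0.666667, p_d = 0.224345
Discount per step: exp(-r*dt) = 0.994764
Stock lattice S(k, j) with j the centered position index:
  k=0: S(0,+0) = 10.3100
  k=1: S(1,-1) = 4.9437; S(1,+0) = 10.3100; S(1,+1) = 21.5013
  k=2: S(2,-2) = 2.3705; S(2,-1) = 4.9437; S(2,+0) = 10.3100; S(2,+1) = 21.5013; S(2,+2) = 44.8406
Terminal payoffs V(N, j) = max(S_T - K, 0):
  V(2,-2) = 0.000000; V(2,-1) = 0.000000; V(2,+0) = 0.400000; V(2,+1) = 11.591319; V(2,+2) = 34.930614
Backward induction: V(k, j) = exp(-r*dt) * [p_u * V(k+1, j+1) + p_m * V(k+1, j) + p_d * V(k+1, j-1)]
  V(1,-1) = exp(-r*dt) * [p_u*0.400000 + p_m*0.000000 + p_d*0.000000] = 0.043367
  V(1,+0) = exp(-r*dt) * [p_u*11.591319 + p_m*0.400000 + p_d*0.000000] = 1.521971
  V(1,+1) = exp(-r*dt) * [p_u*34.930614 + p_m*11.591319 + p_d*0.400000] = 11.563438
  V(0,+0) = exp(-r*dt) * [p_u*11.563438 + p_m*1.521971 + p_d*0.043367] = 2.272691

Answer: Price = V(0,0) = 2.2727


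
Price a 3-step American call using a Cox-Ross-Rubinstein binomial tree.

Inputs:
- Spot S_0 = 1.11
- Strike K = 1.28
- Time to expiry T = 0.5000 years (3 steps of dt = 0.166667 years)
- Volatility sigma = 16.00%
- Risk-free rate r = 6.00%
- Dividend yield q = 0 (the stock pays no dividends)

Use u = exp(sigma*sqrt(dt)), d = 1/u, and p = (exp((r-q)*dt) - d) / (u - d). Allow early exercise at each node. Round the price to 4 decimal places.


Answer: Price = V(0,0) = 0.0120

Derivation:
dt = T/N = 0.166667
u = exp(sigma*sqrt(dt)) = 1.067500; d = 1/u = 0.936768
p = (exp((r-q)*dt) - d) / (u - d) = 0.560552
Discount per step: exp(-r*dt) = 0.990050
Stock lattice S(k, i) with i counting down-moves:
  k=0: S(0,0) = 1.1100
  k=1: S(1,0) = 1.1849; S(1,1) = 1.0398
  k=2: S(2,0) = 1.2649; S(2,1) = 1.1100; S(2,2) = 0.9741
  k=3: S(3,0) = 1.3503; S(3,1) = 1.1849; S(3,2) = 1.0398; S(3,3) = 0.9125
Terminal payoffs V(N, i) = max(S_T - K, 0):
  V(3,0) = 0.070290; V(3,1) = 0.000000; V(3,2) = 0.000000; V(3,3) = 0.000000
Backward induction: V(k, i) = exp(-r*dt) * [p * V(k+1, i) + (1-p) * V(k+1, i+1)]; then take max(V_cont, immediate exercise) for American.
  V(2,0) = exp(-r*dt) * [p*0.070290 + (1-p)*0.000000] = 0.039009; exercise = 0.000000; V(2,0) = max -> 0.039009
  V(2,1) = exp(-r*dt) * [p*0.000000 + (1-p)*0.000000] = 0.000000; exercise = 0.000000; V(2,1) = max -> 0.000000
  V(2,2) = exp(-r*dt) * [p*0.000000 + (1-p)*0.000000] = 0.000000; exercise = 0.000000; V(2,2) = max -> 0.000000
  V(1,0) = exp(-r*dt) * [p*0.039009 + (1-p)*0.000000] = 0.021649; exercise = 0.000000; V(1,0) = max -> 0.021649
  V(1,1) = exp(-r*dt) * [p*0.000000 + (1-p)*0.000000] = 0.000000; exercise = 0.000000; V(1,1) = max -> 0.000000
  V(0,0) = exp(-r*dt) * [p*0.021649 + (1-p)*0.000000] = 0.012015; exercise = 0.000000; V(0,0) = max -> 0.012015


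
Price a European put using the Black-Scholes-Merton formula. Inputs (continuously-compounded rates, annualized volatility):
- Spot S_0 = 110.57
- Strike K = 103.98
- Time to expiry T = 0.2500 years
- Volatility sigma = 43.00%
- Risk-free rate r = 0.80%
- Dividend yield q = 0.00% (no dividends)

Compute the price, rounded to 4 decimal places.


d1 = (ln(S/K) + (r - q + 0.5*sigma^2) * T) / (sigma * sqrt(T)) = 0.40261736
d2 = d1 - sigma * sqrt(T) = 0.18761736
exp(-rT) = 0.99800200; exp(-qT) = 1.00000000
P = K * exp(-rT) * N(-d2) - S_0 * exp(-qT) * N(-d1)
N(-d1) = 0.34361487; N(-d2) = 0.42558831
P = 103.9800 * 0.99800200 * 0.42558831 - 110.5700 * 1.00000000 * 0.34361487 = 6.1708

Answer: Price = 6.1708


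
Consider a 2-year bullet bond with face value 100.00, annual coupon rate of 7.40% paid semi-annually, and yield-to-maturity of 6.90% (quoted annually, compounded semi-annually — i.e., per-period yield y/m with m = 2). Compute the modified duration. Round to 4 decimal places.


Coupon per period c = face * coupon_rate / m = 3.700000
Periods per year m = 2; per-period yield y/m = 0.034500
Number of cashflows N = 4
Cashflows (t years, CF_t, discount factor 1/(1+y/m)^(m*t), PV):
  t = 0.5000: CF_t = 3.700000, DF = 0.966651, PV = 3.576607
  t = 1.0000: CF_t = 3.700000, DF = 0.934413, PV = 3.457329
  t = 1.5000: CF_t = 3.700000, DF = 0.903251, PV = 3.342029
  t = 2.0000: CF_t = 103.700000, DF = 0.873128, PV = 90.543395
Price P = sum_t PV_t = 100.919361
First compute Macaulay numerator sum_t t * PV_t:
  t * PV_t at t = 0.5000: 1.788304
  t * PV_t at t = 1.0000: 3.457329
  t * PV_t at t = 1.5000: 5.013044
  t * PV_t at t = 2.0000: 181.086791
Macaulay duration D = 191.345467 / 100.919361 = 1.896023
Modified duration = D / (1 + y/m) = 1.896023 / (1 + 0.034500) = 1.832792

Answer: Modified duration = 1.8328


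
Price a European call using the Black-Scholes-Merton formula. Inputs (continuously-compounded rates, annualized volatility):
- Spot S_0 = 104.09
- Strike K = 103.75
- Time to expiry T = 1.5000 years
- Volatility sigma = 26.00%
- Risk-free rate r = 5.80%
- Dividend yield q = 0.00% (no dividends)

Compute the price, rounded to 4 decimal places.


d1 = (ln(S/K) + (r - q + 0.5*sigma^2) * T) / (sigma * sqrt(T)) = 0.44270366
d2 = d1 - sigma * sqrt(T) = 0.12427000
exp(-rT) = 0.91667710; exp(-qT) = 1.00000000
C = S_0 * exp(-qT) * N(d1) - K * exp(-rT) * N(d2)
N(d1) = 0.67100995; N(d2) = 0.54944925
C = 104.0900 * 1.00000000 * 0.67100995 - 103.7500 * 0.91667710 * 0.54944925 = 17.5899

Answer: Price = 17.5899


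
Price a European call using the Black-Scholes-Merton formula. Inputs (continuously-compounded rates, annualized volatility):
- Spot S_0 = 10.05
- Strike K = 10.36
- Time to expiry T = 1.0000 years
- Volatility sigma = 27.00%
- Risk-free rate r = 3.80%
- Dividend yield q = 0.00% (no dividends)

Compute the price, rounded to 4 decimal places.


Answer: Price = 1.1137

Derivation:
d1 = (ln(S/K) + (r - q + 0.5*sigma^2) * T) / (sigma * sqrt(T)) = 0.16322370
d2 = d1 - sigma * sqrt(T) = -0.10677630
exp(-rT) = 0.96271294; exp(-qT) = 1.00000000
C = S_0 * exp(-qT) * N(d1) - K * exp(-rT) * N(d2)
N(d1) = 0.56482884; N(d2) = 0.45748322
C = 10.0500 * 1.00000000 * 0.56482884 - 10.3600 * 0.96271294 * 0.45748322 = 1.1137


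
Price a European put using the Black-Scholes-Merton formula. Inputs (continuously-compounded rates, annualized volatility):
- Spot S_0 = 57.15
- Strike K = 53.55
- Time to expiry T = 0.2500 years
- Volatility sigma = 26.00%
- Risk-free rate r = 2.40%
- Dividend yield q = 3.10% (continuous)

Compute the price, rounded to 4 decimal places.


Answer: Price = 1.4400

Derivation:
d1 = (ln(S/K) + (r - q + 0.5*sigma^2) * T) / (sigma * sqrt(T)) = 0.55202764
d2 = d1 - sigma * sqrt(T) = 0.42202764
exp(-rT) = 0.99401796; exp(-qT) = 0.99227995
P = K * exp(-rT) * N(-d2) - S_0 * exp(-qT) * N(-d1)
N(-d1) = 0.29046471; N(-d2) = 0.33650242
P = 53.5500 * 0.99401796 * 0.33650242 - 57.1500 * 0.99227995 * 0.29046471 = 1.4400


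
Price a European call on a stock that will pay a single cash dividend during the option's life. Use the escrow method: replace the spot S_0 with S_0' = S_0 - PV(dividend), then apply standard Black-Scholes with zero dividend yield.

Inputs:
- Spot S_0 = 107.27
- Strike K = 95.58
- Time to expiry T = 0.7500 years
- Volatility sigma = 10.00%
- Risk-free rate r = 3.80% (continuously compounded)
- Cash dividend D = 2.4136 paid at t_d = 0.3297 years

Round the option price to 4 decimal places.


Answer: Price = 12.3039

Derivation:
PV(D) = D * exp(-r * t_d) = 2.4136 * 0.98754956 = 2.38354961
S_0' = S_0 - PV(D) = 107.2700 - 2.38354961 = 104.88645039
d1 = (ln(S_0'/K) + (r + sigma^2/2)*T) / (sigma*sqrt(T)) = 1.44527801
d2 = d1 - sigma*sqrt(T) = 1.35867547
exp(-rT) = 0.97190229
N(d1) = 0.92581009; N(d2) = 0.91287528
C = S_0' * N(d1) - K * exp(-rT) * N(d2) = 104.88645039 * 0.92581009 - 95.5800 * 0.97190229 * 0.91287528 = 12.3039


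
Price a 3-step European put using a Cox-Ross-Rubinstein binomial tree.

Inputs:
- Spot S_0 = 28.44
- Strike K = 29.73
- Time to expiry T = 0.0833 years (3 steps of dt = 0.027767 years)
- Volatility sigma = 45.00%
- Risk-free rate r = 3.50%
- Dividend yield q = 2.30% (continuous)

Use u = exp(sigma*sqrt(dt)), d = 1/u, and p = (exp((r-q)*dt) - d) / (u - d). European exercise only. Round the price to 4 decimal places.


Answer: Price = V(0,0) = 2.2549

Derivation:
dt = T/N = 0.027767
u = exp(sigma*sqrt(dt)) = 1.077868; d = 1/u = 0.927757
p = (exp((r-q)*dt) - d) / (u - d) = 0.483483
Discount per step: exp(-r*dt) = 0.999029
Stock lattice S(k, i) with i counting down-moves:
  k=0: S(0,0) = 28.4400
  k=1: S(1,0) = 30.6546; S(1,1) = 26.3854
  k=2: S(2,0) = 33.0416; S(2,1) = 28.4400; S(2,2) = 24.4793
  k=3: S(3,0) = 35.6145; S(3,1) = 30.6546; S(3,2) = 26.3854; S(3,3) = 22.7108
Terminal payoffs V(N, i) = max(K - S_T, 0):
  V(3,0) = 0.000000; V(3,1) = 0.000000; V(3,2) = 3.344579; V(3,3) = 7.019177
Backward induction: V(k, i) = exp(-r*dt) * [p * V(k+1, i) + (1-p) * V(k+1, i+1)].
  V(2,0) = exp(-r*dt) * [p*0.000000 + (1-p)*0.000000] = 0.000000
  V(2,1) = exp(-r*dt) * [p*0.000000 + (1-p)*3.344579] = 1.725855
  V(2,2) = exp(-r*dt) * [p*3.344579 + (1-p)*7.019177] = 5.237480
  V(1,0) = exp(-r*dt) * [p*0.000000 + (1-p)*1.725855] = 0.890568
  V(1,1) = exp(-r*dt) * [p*1.725855 + (1-p)*5.237480] = 3.536233
  V(0,0) = exp(-r*dt) * [p*0.890568 + (1-p)*3.536233] = 2.254908


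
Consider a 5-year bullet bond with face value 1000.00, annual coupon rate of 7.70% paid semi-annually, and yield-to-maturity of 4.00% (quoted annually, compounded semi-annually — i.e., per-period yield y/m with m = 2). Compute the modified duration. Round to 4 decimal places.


Coupon per period c = face * coupon_rate / m = 38.500000
Periods per year m = 2; per-period yield y/m = 0.020000
Number of cashflows N = 10
Cashflows (t years, CF_t, discount factor 1/(1+y/m)^(m*t), PV):
  t = 0.5000: CF_t = 38.500000, DF = 0.980392, PV = 37.745098
  t = 1.0000: CF_t = 38.500000, DF = 0.961169, PV = 37.004998
  t = 1.5000: CF_t = 38.500000, DF = 0.942322, PV = 36.279410
  t = 2.0000: CF_t = 38.500000, DF = 0.923845, PV = 35.568049
  t = 2.5000: CF_t = 38.500000, DF = 0.905731, PV = 34.870636
  t = 3.0000: CF_t = 38.500000, DF = 0.887971, PV = 34.186898
  t = 3.5000: CF_t = 38.500000, DF = 0.870560, PV = 33.516567
  t = 4.0000: CF_t = 38.500000, DF = 0.853490, PV = 32.859379
  t = 4.5000: CF_t = 38.500000, DF = 0.836755, PV = 32.215078
  t = 5.0000: CF_t = 1038.500000, DF = 0.820348, PV = 851.931709
Price P = sum_t PV_t = 1166.177823
First compute Macaulay numerator sum_t t * PV_t:
  t * PV_t at t = 0.5000: 18.872549
  t * PV_t at t = 1.0000: 37.004998
  t * PV_t at t = 1.5000: 54.419115
  t * PV_t at t = 2.0000: 71.136098
  t * PV_t at t = 2.5000: 87.176590
  t * PV_t at t = 3.0000: 102.560695
  t * PV_t at t = 3.5000: 117.307984
  t * PV_t at t = 4.0000: 131.437517
  t * PV_t at t = 4.5000: 144.967850
  t * PV_t at t = 5.0000: 4259.658547
Macaulay duration D = 5024.541943 / 1166.177823 = 4.308556
Modified duration = D / (1 + y/m) = 4.308556 / (1 + 0.020000) = 4.224074

Answer: Modified duration = 4.2241


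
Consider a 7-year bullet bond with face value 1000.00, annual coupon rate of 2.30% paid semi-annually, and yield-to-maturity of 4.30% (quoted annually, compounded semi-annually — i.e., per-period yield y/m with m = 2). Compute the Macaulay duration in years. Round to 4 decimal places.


Coupon per period c = face * coupon_rate / m = 11.500000
Periods per year m = 2; per-period yield y/m = 0.021500
Number of cashflows N = 14
Cashflows (t years, CF_t, discount factor 1/(1+y/m)^(m*t), PV):
  t = 0.5000: CF_t = 11.500000, DF = 0.978953, PV = 11.257954
  t = 1.0000: CF_t = 11.500000, DF = 0.958348, PV = 11.021002
  t = 1.5000: CF_t = 11.500000, DF = 0.938177, PV = 10.789038
  t = 2.0000: CF_t = 11.500000, DF = 0.918431, PV = 10.561956
  t = 2.5000: CF_t = 11.500000, DF = 0.899100, PV = 10.339654
  t = 3.0000: CF_t = 11.500000, DF = 0.880177, PV = 10.122030
  t = 3.5000: CF_t = 11.500000, DF = 0.861651, PV = 9.908987
  t = 4.0000: CF_t = 11.500000, DF = 0.843515, PV = 9.700427
  t = 4.5000: CF_t = 11.500000, DF = 0.825762, PV = 9.496258
  t = 5.0000: CF_t = 11.500000, DF = 0.808381, PV = 9.296386
  t = 5.5000: CF_t = 11.500000, DF = 0.791367, PV = 9.100720
  t = 6.0000: CF_t = 11.500000, DF = 0.774711, PV = 8.909173
  t = 6.5000: CF_t = 11.500000, DF = 0.758405, PV = 8.721657
  t = 7.0000: CF_t = 1011.500000, DF = 0.742442, PV = 750.980558
Price P = sum_t PV_t = 880.205800
Macaulay numerator sum_t t * PV_t:
  t * PV_t at t = 0.5000: 5.628977
  t * PV_t at t = 1.0000: 11.021002
  t * PV_t at t = 1.5000: 16.183557
  t * PV_t at t = 2.0000: 21.123912
  t * PV_t at t = 2.5000: 25.849134
  t * PV_t at t = 3.0000: 30.366090
  t * PV_t at t = 3.5000: 34.681453
  t * PV_t at t = 4.0000: 38.801710
  t * PV_t at t = 4.5000: 42.733161
  t * PV_t at t = 5.0000: 46.481928
  t * PV_t at t = 5.5000: 50.053961
  t * PV_t at t = 6.0000: 53.455038
  t * PV_t at t = 6.5000: 56.690772
  t * PV_t at t = 7.0000: 5256.863903
Macaulay duration D = (sum_t t * PV_t) / P = 5689.934598 / 880.205800 = 6.464323

Answer: Macaulay duration = 6.4643 years


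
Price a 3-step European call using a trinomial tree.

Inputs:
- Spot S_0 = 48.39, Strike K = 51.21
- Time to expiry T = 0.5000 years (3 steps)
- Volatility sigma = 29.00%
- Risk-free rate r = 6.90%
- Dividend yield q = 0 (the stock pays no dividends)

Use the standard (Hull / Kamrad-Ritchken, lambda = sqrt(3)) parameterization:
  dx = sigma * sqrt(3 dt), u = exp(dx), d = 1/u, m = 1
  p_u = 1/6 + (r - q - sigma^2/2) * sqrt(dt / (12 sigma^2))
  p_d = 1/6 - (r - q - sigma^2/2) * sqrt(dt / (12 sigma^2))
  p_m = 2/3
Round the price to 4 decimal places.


dt = T/N = 0.166667; dx = sigma*sqrt(3*dt) = 0.205061
u = exp(dx) = 1.227600; d = 1/u = 0.814598
p_u = 0.177619, p_m = 0.666667, p_d = 0.155715
Discount per step: exp(-r*dt) = 0.988566
Stock lattice S(k, j) with j the centered position index:
  k=0: S(0,+0) = 48.3900
  k=1: S(1,-1) = 39.4184; S(1,+0) = 48.3900; S(1,+1) = 59.4036
  k=2: S(2,-2) = 32.1101; S(2,-1) = 39.4184; S(2,+0) = 48.3900; S(2,+1) = 59.4036; S(2,+2) = 72.9238
  k=3: S(3,-3) = 26.1568; S(3,-2) = 32.1101; S(3,-1) = 39.4184; S(3,+0) = 48.3900; S(3,+1) = 59.4036; S(3,+2) = 72.9238; S(3,+3) = 89.5213
Terminal payoffs V(N, j) = max(S_T - K, 0):
  V(3,-3) = 0.000000; V(3,-2) = 0.000000; V(3,-1) = 0.000000; V(3,+0) = 0.000000; V(3,+1) = 8.193559; V(3,+2) = 21.713804; V(3,+3) = 38.311255
Backward induction: V(k, j) = exp(-r*dt) * [p_u * V(k+1, j+1) + p_m * V(k+1, j) + p_d * V(k+1, j-1)]
  V(2,-2) = exp(-r*dt) * [p_u*0.000000 + p_m*0.000000 + p_d*0.000000] = 0.000000
  V(2,-1) = exp(-r*dt) * [p_u*0.000000 + p_m*0.000000 + p_d*0.000000] = 0.000000
  V(2,+0) = exp(-r*dt) * [p_u*8.193559 + p_m*0.000000 + p_d*0.000000] = 1.438689
  V(2,+1) = exp(-r*dt) * [p_u*21.713804 + p_m*8.193559 + p_d*0.000000] = 9.212594
  V(2,+2) = exp(-r*dt) * [p_u*38.311255 + p_m*21.713804 + p_d*8.193559] = 22.298607
  V(1,-1) = exp(-r*dt) * [p_u*1.438689 + p_m*0.000000 + p_d*0.000000] = 0.252616
  V(1,+0) = exp(-r*dt) * [p_u*9.212594 + p_m*1.438689 + p_d*0.000000] = 2.565778
  V(1,+1) = exp(-r*dt) * [p_u*22.298607 + p_m*9.212594 + p_d*1.438689] = 10.208330
  V(0,+0) = exp(-r*dt) * [p_u*10.208330 + p_m*2.565778 + p_d*0.252616] = 3.522305

Answer: Price = V(0,0) = 3.5223


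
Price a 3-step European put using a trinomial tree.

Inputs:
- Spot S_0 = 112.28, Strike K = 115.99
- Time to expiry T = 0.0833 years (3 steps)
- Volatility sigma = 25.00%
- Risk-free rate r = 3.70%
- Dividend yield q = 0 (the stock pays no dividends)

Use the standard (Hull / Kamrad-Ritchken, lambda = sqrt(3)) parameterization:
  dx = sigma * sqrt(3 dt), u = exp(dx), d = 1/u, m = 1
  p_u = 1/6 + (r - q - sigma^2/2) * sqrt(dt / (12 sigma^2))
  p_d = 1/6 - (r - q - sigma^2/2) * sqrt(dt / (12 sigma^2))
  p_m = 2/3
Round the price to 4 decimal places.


Answer: Price = V(0,0) = 5.3449

Derivation:
dt = T/N = 0.027767; dx = sigma*sqrt(3*dt) = 0.072154
u = exp(dx) = 1.074821; d = 1/u = 0.930387
p_u = 0.167773, p_m = 0.666667, p_d = 0.165560
Discount per step: exp(-r*dt) = 0.998973
Stock lattice S(k, j) with j the centered position index:
  k=0: S(0,+0) = 112.2800
  k=1: S(1,-1) = 104.4639; S(1,+0) = 112.2800; S(1,+1) = 120.6809
  k=2: S(2,-2) = 97.1919; S(2,-1) = 104.4639; S(2,+0) = 112.2800; S(2,+1) = 120.6809; S(2,+2) = 129.7104
  k=3: S(3,-3) = 90.4261; S(3,-2) = 97.1919; S(3,-1) = 104.4639; S(3,+0) = 112.2800; S(3,+1) = 120.6809; S(3,+2) = 129.7104; S(3,+3) = 139.4155
Terminal payoffs V(N, j) = max(K - S_T, 0):
  V(3,-3) = 25.563921; V(3,-2) = 18.798131; V(3,-1) = 11.526116; V(3,+0) = 3.710000; V(3,+1) = 0.000000; V(3,+2) = 0.000000; V(3,+3) = 0.000000
Backward induction: V(k, j) = exp(-r*dt) * [p_u * V(k+1, j+1) + p_m * V(k+1, j) + p_d * V(k+1, j-1)]
  V(2,-2) = exp(-r*dt) * [p_u*11.526116 + p_m*18.798131 + p_d*25.563921] = 18.679029
  V(2,-1) = exp(-r*dt) * [p_u*3.710000 + p_m*11.526116 + p_d*18.798131] = 11.407014
  V(2,+0) = exp(-r*dt) * [p_u*0.000000 + p_m*3.710000 + p_d*11.526116] = 4.377101
  V(2,+1) = exp(-r*dt) * [p_u*0.000000 + p_m*0.000000 + p_d*3.710000] = 0.613598
  V(2,+2) = exp(-r*dt) * [p_u*0.000000 + p_m*0.000000 + p_d*0.000000] = 0.000000
  V(1,-1) = exp(-r*dt) * [p_u*4.377101 + p_m*11.407014 + p_d*18.679029] = 11.419803
  V(1,+0) = exp(-r*dt) * [p_u*0.613598 + p_m*4.377101 + p_d*11.407014] = 4.904520
  V(1,+1) = exp(-r*dt) * [p_u*0.000000 + p_m*0.613598 + p_d*4.377101] = 1.132575
  V(0,+0) = exp(-r*dt) * [p_u*1.132575 + p_m*4.904520 + p_d*11.419803] = 5.344868


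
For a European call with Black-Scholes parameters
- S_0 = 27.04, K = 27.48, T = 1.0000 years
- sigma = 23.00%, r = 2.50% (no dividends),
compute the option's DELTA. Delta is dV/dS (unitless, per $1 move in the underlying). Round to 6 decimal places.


d1 = 0.1535164514; d2 = -0.0764835486
phi(d1) = 0.3942688730; exp(-qT) = 1.0000000000; exp(-rT) = 0.9753099120
N(d1) = 0.5610044911
Delta = exp(-qT) * N(d1) = 1.0000000000 * 0.5610044911 = 0.561004

Answer: Delta = 0.561004


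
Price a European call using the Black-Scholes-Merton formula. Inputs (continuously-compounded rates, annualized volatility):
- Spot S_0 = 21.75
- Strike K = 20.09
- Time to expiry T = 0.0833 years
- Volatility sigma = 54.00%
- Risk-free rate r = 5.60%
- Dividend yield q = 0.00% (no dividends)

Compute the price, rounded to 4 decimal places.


Answer: Price = 2.3569

Derivation:
d1 = (ln(S/K) + (r - q + 0.5*sigma^2) * T) / (sigma * sqrt(T)) = 0.61725649
d2 = d1 - sigma * sqrt(T) = 0.46140310
exp(-rT) = 0.99534606; exp(-qT) = 1.00000000
C = S_0 * exp(-qT) * N(d1) - K * exp(-rT) * N(d2)
N(d1) = 0.73146722; N(d2) = 0.67774529
C = 21.7500 * 1.00000000 * 0.73146722 - 20.0900 * 0.99534606 * 0.67774529 = 2.3569


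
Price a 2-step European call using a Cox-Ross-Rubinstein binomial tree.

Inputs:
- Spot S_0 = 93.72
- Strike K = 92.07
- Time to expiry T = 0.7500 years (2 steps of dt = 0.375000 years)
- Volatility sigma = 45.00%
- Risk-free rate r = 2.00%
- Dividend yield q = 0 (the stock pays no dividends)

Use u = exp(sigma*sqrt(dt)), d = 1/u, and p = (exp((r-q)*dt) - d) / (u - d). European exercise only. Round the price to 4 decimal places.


dt = T/N = 0.375000
u = exp(sigma*sqrt(dt)) = 1.317278; d = 1/u = 0.759141
p = (exp((r-q)*dt) - d) / (u - d) = 0.445029
Discount per step: exp(-r*dt) = 0.992528
Stock lattice S(k, i) with i counting down-moves:
  k=0: S(0,0) = 93.7200
  k=1: S(1,0) = 123.4553; S(1,1) = 71.1467
  k=2: S(2,0) = 162.6250; S(2,1) = 93.7200; S(2,2) = 54.0104
Terminal payoffs V(N, i) = max(S_T - K, 0):
  V(2,0) = 70.554979; V(2,1) = 1.650000; V(2,2) = 0.000000
Backward induction: V(k, i) = exp(-r*dt) * [p * V(k+1, i) + (1-p) * V(k+1, i+1)].
  V(1,0) = exp(-r*dt) * [p*70.554979 + (1-p)*1.650000] = 32.073250
  V(1,1) = exp(-r*dt) * [p*1.650000 + (1-p)*0.000000] = 0.728811
  V(0,0) = exp(-r*dt) * [p*32.073250 + (1-p)*0.728811] = 14.568317

Answer: Price = V(0,0) = 14.5683


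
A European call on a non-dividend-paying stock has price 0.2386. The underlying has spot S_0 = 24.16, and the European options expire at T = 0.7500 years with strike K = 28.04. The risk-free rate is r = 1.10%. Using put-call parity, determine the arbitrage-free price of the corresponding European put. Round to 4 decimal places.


Put-call parity: C - P = S_0 * exp(-qT) - K * exp(-rT).
S_0 * exp(-qT) = 24.1600 * 1.00000000 = 24.16000000
K * exp(-rT) = 28.0400 * 0.99178394 = 27.80962162
P = C - S*exp(-qT) + K*exp(-rT)
P = 0.2386 - 24.16000000 + 27.80962162 = 3.8882

Answer: Put price = 3.8882


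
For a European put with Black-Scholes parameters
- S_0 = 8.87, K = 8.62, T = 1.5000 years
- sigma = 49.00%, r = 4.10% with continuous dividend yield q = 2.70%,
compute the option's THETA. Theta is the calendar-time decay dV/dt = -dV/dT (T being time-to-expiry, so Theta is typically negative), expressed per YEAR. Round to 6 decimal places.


d1 = 0.3826947996; d2 = -0.2174301874
phi(d1) = 0.3707726572; exp(-qT) = 0.9603091645; exp(-rT) = 0.9403529457
Theta = -S*exp(-qT)*phi(d1)*sigma/(2*sqrt(T)) + r*K*exp(-rT)*N(-d2) - q*S*exp(-qT)*N(-d1)
N(-d1) = 0.3509730354; N(-d2) = 0.5860634461; sqrt(T) = 1.2247448714
Term 1 = -8.8700 * 0.9603091645 * 0.3707726572 * 0.4900 / (2 * 1.2247448714) = -0.6317755981
Term 2 = 0.0410 * 8.6200 * 0.9403529457 * 0.5860634461 = 0.1947720550
Term 3 = -0.0270 * 8.8700 * 0.9603091645 * 0.3509730354 = -0.0807183376
Theta = -0.6317755981 + (0.1947720550) + (-0.0807183376) = -0.517722

Answer: Theta = -0.517722


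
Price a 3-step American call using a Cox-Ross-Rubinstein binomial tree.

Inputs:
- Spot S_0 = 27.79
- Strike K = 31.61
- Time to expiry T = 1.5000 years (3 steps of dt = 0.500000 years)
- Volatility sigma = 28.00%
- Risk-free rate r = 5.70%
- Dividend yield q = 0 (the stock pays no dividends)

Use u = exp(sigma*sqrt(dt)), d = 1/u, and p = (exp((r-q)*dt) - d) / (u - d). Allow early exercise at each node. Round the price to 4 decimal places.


Answer: Price = V(0,0) = 3.2757

Derivation:
dt = T/N = 0.500000
u = exp(sigma*sqrt(dt)) = 1.218950; d = 1/u = 0.820378
p = (exp((r-q)*dt) - d) / (u - d) = 0.523198
Discount per step: exp(-r*dt) = 0.971902
Stock lattice S(k, i) with i counting down-moves:
  k=0: S(0,0) = 27.7900
  k=1: S(1,0) = 33.8746; S(1,1) = 22.7983
  k=2: S(2,0) = 41.2915; S(2,1) = 27.7900; S(2,2) = 18.7032
  k=3: S(3,0) = 50.3322; S(3,1) = 33.8746; S(3,2) = 22.7983; S(3,3) = 15.3437
Terminal payoffs V(N, i) = max(S_T - K, 0):
  V(3,0) = 18.722246; V(3,1) = 2.264623; V(3,2) = 0.000000; V(3,3) = 0.000000
Backward induction: V(k, i) = exp(-r*dt) * [p * V(k+1, i) + (1-p) * V(k+1, i+1)]; then take max(V_cont, immediate exercise) for American.
  V(2,0) = exp(-r*dt) * [p*18.722246 + (1-p)*2.264623] = 10.569643; exercise = 9.681474; V(2,0) = max -> 10.569643
  V(2,1) = exp(-r*dt) * [p*2.264623 + (1-p)*0.000000] = 1.151554; exercise = 0.000000; V(2,1) = max -> 1.151554
  V(2,2) = exp(-r*dt) * [p*0.000000 + (1-p)*0.000000] = 0.000000; exercise = 0.000000; V(2,2) = max -> 0.000000
  V(1,0) = exp(-r*dt) * [p*10.569643 + (1-p)*1.151554] = 5.908267; exercise = 2.264623; V(1,0) = max -> 5.908267
  V(1,1) = exp(-r*dt) * [p*1.151554 + (1-p)*0.000000] = 0.585562; exercise = 0.000000; V(1,1) = max -> 0.585562
  V(0,0) = exp(-r*dt) * [p*5.908267 + (1-p)*0.585562] = 3.275688; exercise = 0.000000; V(0,0) = max -> 3.275688
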